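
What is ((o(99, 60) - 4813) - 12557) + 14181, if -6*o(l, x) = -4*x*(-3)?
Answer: -3309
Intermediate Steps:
o(l, x) = -2*x (o(l, x) = -(-4*x)*(-3)/6 = -2*x)
((o(99, 60) - 4813) - 12557) + 14181 = ((-2*60 - 4813) - 12557) + 14181 = ((-120 - 4813) - 12557) + 14181 = (-4933 - 12557) + 14181 = -17490 + 14181 = -3309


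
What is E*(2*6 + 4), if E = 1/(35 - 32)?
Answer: 16/3 ≈ 5.3333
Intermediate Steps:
E = ⅓ (E = 1/3 = ⅓ ≈ 0.33333)
E*(2*6 + 4) = (2*6 + 4)/3 = (12 + 4)/3 = (⅓)*16 = 16/3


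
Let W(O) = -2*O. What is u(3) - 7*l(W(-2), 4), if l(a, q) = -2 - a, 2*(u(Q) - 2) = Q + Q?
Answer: 47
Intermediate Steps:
u(Q) = 2 + Q (u(Q) = 2 + (Q + Q)/2 = 2 + (2*Q)/2 = 2 + Q)
u(3) - 7*l(W(-2), 4) = (2 + 3) - 7*(-2 - (-2)*(-2)) = 5 - 7*(-2 - 1*4) = 5 - 7*(-2 - 4) = 5 - 7*(-6) = 5 + 42 = 47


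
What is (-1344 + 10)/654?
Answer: -667/327 ≈ -2.0398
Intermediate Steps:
(-1344 + 10)/654 = -1334*1/654 = -667/327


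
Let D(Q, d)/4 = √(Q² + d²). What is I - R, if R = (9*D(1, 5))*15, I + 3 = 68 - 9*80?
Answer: -655 - 540*√26 ≈ -3408.5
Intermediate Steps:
D(Q, d) = 4*√(Q² + d²)
I = -655 (I = -3 + (68 - 9*80) = -3 + (68 - 720) = -3 - 652 = -655)
R = 540*√26 (R = (9*(4*√(1² + 5²)))*15 = (9*(4*√(1 + 25)))*15 = (9*(4*√26))*15 = (36*√26)*15 = 540*√26 ≈ 2753.5)
I - R = -655 - 540*√26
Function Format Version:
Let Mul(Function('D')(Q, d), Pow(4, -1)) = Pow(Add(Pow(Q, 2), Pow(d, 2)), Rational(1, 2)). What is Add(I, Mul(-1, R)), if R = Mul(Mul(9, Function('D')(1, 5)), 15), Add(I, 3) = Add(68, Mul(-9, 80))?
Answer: Add(-655, Mul(-540, Pow(26, Rational(1, 2)))) ≈ -3408.5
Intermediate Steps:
Function('D')(Q, d) = Mul(4, Pow(Add(Pow(Q, 2), Pow(d, 2)), Rational(1, 2)))
I = -655 (I = Add(-3, Add(68, Mul(-9, 80))) = Add(-3, Add(68, -720)) = Add(-3, -652) = -655)
R = Mul(540, Pow(26, Rational(1, 2))) (R = Mul(Mul(9, Mul(4, Pow(Add(Pow(1, 2), Pow(5, 2)), Rational(1, 2)))), 15) = Mul(Mul(9, Mul(4, Pow(Add(1, 25), Rational(1, 2)))), 15) = Mul(Mul(9, Mul(4, Pow(26, Rational(1, 2)))), 15) = Mul(Mul(36, Pow(26, Rational(1, 2))), 15) = Mul(540, Pow(26, Rational(1, 2))) ≈ 2753.5)
Add(I, Mul(-1, R)) = Add(-655, Mul(-1, Mul(540, Pow(26, Rational(1, 2))))) = Add(-655, Mul(-540, Pow(26, Rational(1, 2))))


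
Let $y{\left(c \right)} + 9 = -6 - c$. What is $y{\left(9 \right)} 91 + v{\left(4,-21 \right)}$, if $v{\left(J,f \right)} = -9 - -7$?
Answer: $-2186$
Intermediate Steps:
$y{\left(c \right)} = -15 - c$ ($y{\left(c \right)} = -9 - \left(6 + c\right) = -15 - c$)
$v{\left(J,f \right)} = -2$ ($v{\left(J,f \right)} = -9 + 7 = -2$)
$y{\left(9 \right)} 91 + v{\left(4,-21 \right)} = \left(-15 - 9\right) 91 - 2 = \left(-24\right) 91 - 2 = -2184 - 2 = -2186$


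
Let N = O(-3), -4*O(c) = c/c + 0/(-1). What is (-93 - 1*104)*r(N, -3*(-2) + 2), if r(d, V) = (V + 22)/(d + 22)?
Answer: -7880/29 ≈ -271.72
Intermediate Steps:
O(c) = -¼ (O(c) = -(c/c + 0/(-1))/4 = -(1 + 0*(-1))/4 = -(1 + 0)/4 = -¼*1 = -¼)
N = -¼ ≈ -0.25000
r(d, V) = (22 + V)/(22 + d)
(-93 - 1*104)*r(N, -3*(-2) + 2) = (-93 - 1*104)*((22 + (-3*(-2) + 2))/(22 - ¼)) = (-93 - 104)*((22 + (6 + 2))/(87/4)) = -788*(22 + 8)/87 = -788*30/87 = -197*40/29 = -7880/29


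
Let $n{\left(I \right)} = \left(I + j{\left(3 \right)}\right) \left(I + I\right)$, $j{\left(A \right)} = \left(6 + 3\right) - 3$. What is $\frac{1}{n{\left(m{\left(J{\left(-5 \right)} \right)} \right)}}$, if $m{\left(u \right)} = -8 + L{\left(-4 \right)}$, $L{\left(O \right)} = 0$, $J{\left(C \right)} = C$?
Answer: $\frac{1}{32} \approx 0.03125$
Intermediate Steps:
$j{\left(A \right)} = 6$ ($j{\left(A \right)} = 9 - 3 = 6$)
$m{\left(u \right)} = -8$ ($m{\left(u \right)} = -8 + 0 = -8$)
$n{\left(I \right)} = 2 I \left(6 + I\right)$ ($n{\left(I \right)} = \left(I + 6\right) \left(I + I\right) = \left(6 + I\right) 2 I = 2 I \left(6 + I\right)$)
$\frac{1}{n{\left(m{\left(J{\left(-5 \right)} \right)} \right)}} = \frac{1}{2 \left(-8\right) \left(6 - 8\right)} = \frac{1}{2 \left(-8\right) \left(-2\right)} = \frac{1}{32}$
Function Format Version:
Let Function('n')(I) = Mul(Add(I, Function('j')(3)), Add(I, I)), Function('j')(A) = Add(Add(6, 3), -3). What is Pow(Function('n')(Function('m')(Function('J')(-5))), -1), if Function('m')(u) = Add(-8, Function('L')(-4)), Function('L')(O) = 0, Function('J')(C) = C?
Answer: Rational(1, 32) ≈ 0.031250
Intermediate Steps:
Function('j')(A) = 6 (Function('j')(A) = Add(9, -3) = 6)
Function('m')(u) = -8 (Function('m')(u) = Add(-8, 0) = -8)
Function('n')(I) = Mul(2, I, Add(6, I)) (Function('n')(I) = Mul(Add(I, 6), Add(I, I)) = Mul(Add(6, I), Mul(2, I)) = Mul(2, I, Add(6, I)))
Pow(Function('n')(Function('m')(Function('J')(-5))), -1) = Pow(Mul(2, -8, Add(6, -8)), -1) = Pow(Mul(2, -8, -2), -1) = Pow(32, -1) = Rational(1, 32)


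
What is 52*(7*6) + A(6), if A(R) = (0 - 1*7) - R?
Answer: 2171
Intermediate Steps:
A(R) = -7 - R (A(R) = (0 - 7) - R = -7 - R)
52*(7*6) + A(6) = 52*(7*6) + (-7 - 1*6) = 52*42 + (-7 - 6) = 2184 - 13 = 2171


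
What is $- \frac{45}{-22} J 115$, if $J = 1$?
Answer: $\frac{5175}{22} \approx 235.23$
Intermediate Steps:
$- \frac{45}{-22} J 115 = - \frac{45}{-22} \cdot 1 \cdot 115 = \left(-45\right) \left(- \frac{1}{22}\right) 1 \cdot 115 = \frac{45}{22} \cdot 1 \cdot 115 = \frac{45}{22} \cdot 115 = \frac{5175}{22}$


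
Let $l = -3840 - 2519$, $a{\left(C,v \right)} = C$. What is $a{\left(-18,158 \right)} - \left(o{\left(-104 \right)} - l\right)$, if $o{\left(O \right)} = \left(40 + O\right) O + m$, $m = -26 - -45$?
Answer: $-13052$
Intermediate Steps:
$m = 19$ ($m = -26 + 45 = 19$)
$o{\left(O \right)} = 19 + O \left(40 + O\right)$ ($o{\left(O \right)} = \left(40 + O\right) O + 19 = O \left(40 + O\right) + 19 = 19 + O \left(40 + O\right)$)
$l = -6359$ ($l = -3840 - 2519 = -6359$)
$a{\left(-18,158 \right)} - \left(o{\left(-104 \right)} - l\right) = -18 - \left(\left(19 + \left(-104\right)^{2} + 40 \left(-104\right)\right) - -6359\right) = -18 - \left(\left(19 + 10816 - 4160\right) + 6359\right) = -18 - \left(6675 + 6359\right) = -18 - 13034 = -13052$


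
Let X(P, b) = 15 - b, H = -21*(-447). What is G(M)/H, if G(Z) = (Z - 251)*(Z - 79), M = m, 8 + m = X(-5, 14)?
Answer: 7396/3129 ≈ 2.3637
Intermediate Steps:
H = 9387
m = -7 (m = -8 + (15 - 1*14) = -8 + (15 - 14) = -8 + 1 = -7)
M = -7
G(Z) = (-251 + Z)*(-79 + Z)
G(M)/H = (19829 + (-7)² - 330*(-7))/9387 = (19829 + 49 + 2310)*(1/9387) = 22188*(1/9387) = 7396/3129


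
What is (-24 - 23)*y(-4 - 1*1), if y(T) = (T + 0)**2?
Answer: -1175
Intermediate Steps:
y(T) = T**2
(-24 - 23)*y(-4 - 1*1) = (-24 - 23)*(-4 - 1*1)**2 = -47*(-4 - 1)**2 = -47*(-5)**2 = -47*25 = -1175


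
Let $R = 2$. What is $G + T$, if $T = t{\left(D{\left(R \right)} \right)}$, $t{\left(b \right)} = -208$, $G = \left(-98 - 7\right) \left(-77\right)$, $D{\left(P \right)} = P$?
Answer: $7877$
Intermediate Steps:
$G = 8085$ ($G = \left(-105\right) \left(-77\right) = 8085$)
$T = -208$
$G + T = 8085 - 208 = 7877$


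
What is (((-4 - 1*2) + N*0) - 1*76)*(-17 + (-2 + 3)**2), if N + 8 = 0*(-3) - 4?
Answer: 1312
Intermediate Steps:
N = -12 (N = -8 + (0*(-3) - 4) = -8 + (0 - 4) = -8 - 4 = -12)
(((-4 - 1*2) + N*0) - 1*76)*(-17 + (-2 + 3)**2) = (((-4 - 1*2) - 12*0) - 1*76)*(-17 + (-2 + 3)**2) = (((-4 - 2) + 0) - 76)*(-17 + 1**2) = ((-6 + 0) - 76)*(-17 + 1) = (-6 - 76)*(-16) = -82*(-16) = 1312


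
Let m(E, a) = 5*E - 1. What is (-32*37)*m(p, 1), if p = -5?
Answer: 30784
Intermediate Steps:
m(E, a) = -1 + 5*E
(-32*37)*m(p, 1) = (-32*37)*(-1 + 5*(-5)) = -1184*(-1 - 25) = -1184*(-26) = 30784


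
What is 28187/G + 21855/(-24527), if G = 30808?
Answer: 18033709/755627816 ≈ 0.023866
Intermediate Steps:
28187/G + 21855/(-24527) = 28187/30808 + 21855/(-24527) = 28187*(1/30808) + 21855*(-1/24527) = 28187/30808 - 21855/24527 = 18033709/755627816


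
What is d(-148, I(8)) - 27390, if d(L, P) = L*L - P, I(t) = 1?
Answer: -5487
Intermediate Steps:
d(L, P) = L² - P
d(-148, I(8)) - 27390 = ((-148)² - 1*1) - 27390 = (21904 - 1) - 27390 = 21903 - 27390 = -5487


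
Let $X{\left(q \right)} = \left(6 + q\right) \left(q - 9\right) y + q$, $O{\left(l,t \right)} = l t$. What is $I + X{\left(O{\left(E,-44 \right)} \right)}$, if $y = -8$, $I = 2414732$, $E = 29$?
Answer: $-10642144$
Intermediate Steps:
$X{\left(q \right)} = q - 8 \left(-9 + q\right) \left(6 + q\right)$ ($X{\left(q \right)} = \left(6 + q\right) \left(q - 9\right) \left(-8\right) + q = \left(6 + q\right) \left(-9 + q\right) \left(-8\right) + q = \left(-9 + q\right) \left(6 + q\right) \left(-8\right) + q = - 8 \left(-9 + q\right) \left(6 + q\right) + q = q - 8 \left(-9 + q\right) \left(6 + q\right)$)
$I + X{\left(O{\left(E,-44 \right)} \right)} = 2414732 + \left(432 - 8 \left(29 \left(-44\right)\right)^{2} + 25 \cdot 29 \left(-44\right)\right) = 2414732 + \left(432 - 8 \left(-1276\right)^{2} + 25 \left(-1276\right)\right) = 2414732 - 13056876 = -10642144$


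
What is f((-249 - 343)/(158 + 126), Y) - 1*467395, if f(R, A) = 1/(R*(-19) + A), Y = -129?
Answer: -2966556136/6347 ≈ -4.6740e+5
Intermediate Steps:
f(R, A) = 1/(A - 19*R) (f(R, A) = 1/(-19*R + A) = 1/(A - 19*R))
f((-249 - 343)/(158 + 126), Y) - 1*467395 = 1/(-129 - 19*(-249 - 343)/(158 + 126)) - 1*467395 = 1/(-129 - (-11248)/284) - 467395 = 1/(-129 - 19*(-148/71)) - 467395 = 1/(-129 + 2812/71) - 467395 = 1/(-6347/71) - 467395 = -71/6347 - 467395 = -2966556136/6347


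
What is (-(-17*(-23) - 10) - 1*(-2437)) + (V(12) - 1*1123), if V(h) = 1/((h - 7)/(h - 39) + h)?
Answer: 297654/319 ≈ 933.08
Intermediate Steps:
V(h) = 1/(h + (-7 + h)/(-39 + h)) (V(h) = 1/((-7 + h)/(-39 + h) + h) = 1/(h + (-7 + h)/(-39 + h)))
(-(-17*(-23) - 10) - 1*(-2437)) + (V(12) - 1*1123) = (-(-17*(-23) - 10) - 1*(-2437)) + ((39 - 1*12)/(7 - 1*12² + 38*12) - 1*1123) = (-(391 - 10) + 2437) + ((39 - 12)/(7 - 1*144 + 456) - 1123) = (-1*381 + 2437) + (27/(7 - 144 + 456) - 1123) = (-381 + 2437) + (27/319 - 1123) = 2056 + ((1/319)*27 - 1123) = 2056 + (27/319 - 1123) = 2056 - 358210/319 = 297654/319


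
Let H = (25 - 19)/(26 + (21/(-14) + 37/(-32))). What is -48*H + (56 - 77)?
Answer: -2767/83 ≈ -33.337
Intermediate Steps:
H = 64/249 (H = 6/(26 + (21*(-1/14) + 37*(-1/32))) = 6/(26 + (-3/2 - 37/32)) = 6/(26 - 85/32) = 6/(747/32) = 6*(32/747) = 64/249 ≈ 0.25703)
-48*H + (56 - 77) = -48*64/249 + (56 - 77) = -1024/83 - 21 = -2767/83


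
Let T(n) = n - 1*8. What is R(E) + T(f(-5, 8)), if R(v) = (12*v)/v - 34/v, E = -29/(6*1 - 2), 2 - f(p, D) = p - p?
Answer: 310/29 ≈ 10.690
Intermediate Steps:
f(p, D) = 2 (f(p, D) = 2 - (p - p) = 2 - 1*0 = 2 + 0 = 2)
E = -29/4 (E = -29/(6 - 2) = -29/4 ≈ -7.2500)
T(n) = -8 + n (T(n) = n - 8 = -8 + n)
R(v) = 12 - 34/v
R(E) + T(f(-5, 8)) = (12 - 34/(-29/4)) + (-8 + 2) = (12 - 34*(-4/29)) - 6 = (12 + 136/29) - 6 = 484/29 - 6 = 310/29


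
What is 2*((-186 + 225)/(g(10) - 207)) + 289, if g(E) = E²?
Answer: 30845/107 ≈ 288.27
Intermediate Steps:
2*((-186 + 225)/(g(10) - 207)) + 289 = 2*((-186 + 225)/(10² - 207)) + 289 = 2*(39/(100 - 207)) + 289 = 2*(39/(-107)) + 289 = 2*(39*(-1/107)) + 289 = 2*(-39/107) + 289 = -78/107 + 289 = 30845/107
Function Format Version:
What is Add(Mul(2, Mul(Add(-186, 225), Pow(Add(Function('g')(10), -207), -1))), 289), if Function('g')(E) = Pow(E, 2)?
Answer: Rational(30845, 107) ≈ 288.27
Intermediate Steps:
Add(Mul(2, Mul(Add(-186, 225), Pow(Add(Function('g')(10), -207), -1))), 289) = Add(Mul(2, Mul(Add(-186, 225), Pow(Add(Pow(10, 2), -207), -1))), 289) = Add(Mul(2, Mul(39, Pow(Add(100, -207), -1))), 289) = Add(Mul(2, Mul(39, Pow(-107, -1))), 289) = Add(Mul(2, Mul(39, Rational(-1, 107))), 289) = Add(Mul(2, Rational(-39, 107)), 289) = Add(Rational(-78, 107), 289) = Rational(30845, 107)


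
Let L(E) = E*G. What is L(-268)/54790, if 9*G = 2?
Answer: -268/246555 ≈ -0.0010870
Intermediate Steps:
G = 2/9 (G = (1/9)*2 = 2/9 ≈ 0.22222)
L(E) = 2*E/9 (L(E) = E*(2/9) = 2*E/9)
L(-268)/54790 = ((2/9)*(-268))/54790 = -536/9*1/54790 = -268/246555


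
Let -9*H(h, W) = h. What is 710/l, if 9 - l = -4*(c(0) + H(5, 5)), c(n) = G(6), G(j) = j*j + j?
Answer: 6390/1573 ≈ 4.0623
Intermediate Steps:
H(h, W) = -h/9
G(j) = j + j**2 (G(j) = j**2 + j = j + j**2)
c(n) = 42 (c(n) = 6*(1 + 6) = 6*7 = 42)
l = 1573/9 (l = 9 - (-4)*(42 - 1/9*5) = 9 - (-4)*(42 - 5/9) = 9 - (-4)*373/9 = 9 - 1*(-1492/9) = 9 + 1492/9 = 1573/9 ≈ 174.78)
710/l = 710/(1573/9) = 710*(9/1573) = 6390/1573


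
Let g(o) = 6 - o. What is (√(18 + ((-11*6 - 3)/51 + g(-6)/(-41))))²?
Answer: 11399/697 ≈ 16.354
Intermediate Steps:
(√(18 + ((-11*6 - 3)/51 + g(-6)/(-41))))² = (√(18 + ((-11*6 - 3)/51 + (6 - 1*(-6))/(-41))))² = (√(18 + ((-66 - 3)*(1/51) + (6 + 6)*(-1/41))))² = (√(18 + (-69*1/51 + 12*(-1/41))))² = (√(18 + (-23/17 - 12/41)))² = (√(18 - 1147/697))² = (√(11399/697))² = (√7945103/697)² = 11399/697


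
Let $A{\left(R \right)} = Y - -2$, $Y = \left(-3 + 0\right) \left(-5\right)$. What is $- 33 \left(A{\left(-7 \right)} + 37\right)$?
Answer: $-1782$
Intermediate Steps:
$Y = 15$ ($Y = \left(-3\right) \left(-5\right) = 15$)
$A{\left(R \right)} = 17$ ($A{\left(R \right)} = 15 - -2 = 15 + 2 = 17$)
$- 33 \left(A{\left(-7 \right)} + 37\right) = - 33 \left(17 + 37\right) = \left(-33\right) 54 = -1782$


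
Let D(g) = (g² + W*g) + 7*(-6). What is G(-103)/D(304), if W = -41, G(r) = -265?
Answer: -53/15982 ≈ -0.0033162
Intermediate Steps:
D(g) = -42 + g² - 41*g (D(g) = (g² - 41*g) + 7*(-6) = (g² - 41*g) - 42 = -42 + g² - 41*g)
G(-103)/D(304) = -265/(-42 + 304² - 41*304) = -265/(-42 + 92416 - 12464) = -265/79910 = -265*1/79910 = -53/15982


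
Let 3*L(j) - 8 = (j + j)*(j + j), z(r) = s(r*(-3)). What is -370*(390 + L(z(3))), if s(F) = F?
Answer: -555740/3 ≈ -1.8525e+5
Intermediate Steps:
z(r) = -3*r (z(r) = r*(-3) = -3*r)
L(j) = 8/3 + 4*j²/3 (L(j) = 8/3 + ((j + j)*(j + j))/3 = 8/3 + ((2*j)*(2*j))/3 = 8/3 + (4*j²)/3 = 8/3 + 4*j²/3)
-370*(390 + L(z(3))) = -370*(390 + (8/3 + 4*(-3*3)²/3)) = -370*(390 + (8/3 + (4/3)*(-9)²)) = -370*(390 + (8/3 + (4/3)*81)) = -370*(390 + (8/3 + 108)) = -370*(390 + 332/3) = -370*1502/3 = -555740/3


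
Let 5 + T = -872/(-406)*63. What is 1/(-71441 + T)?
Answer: -29/2068010 ≈ -1.4023e-5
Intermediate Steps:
T = 3779/29 (T = -5 - 872/(-406)*63 = -5 - 872*(-1/406)*63 = -5 + (436/203)*63 = -5 + 3924/29 = 3779/29 ≈ 130.31)
1/(-71441 + T) = 1/(-71441 + 3779/29) = 1/(-2068010/29) = -29/2068010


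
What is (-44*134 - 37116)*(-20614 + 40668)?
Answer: -862562648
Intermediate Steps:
(-44*134 - 37116)*(-20614 + 40668) = (-5896 - 37116)*20054 = -43012*20054 = -862562648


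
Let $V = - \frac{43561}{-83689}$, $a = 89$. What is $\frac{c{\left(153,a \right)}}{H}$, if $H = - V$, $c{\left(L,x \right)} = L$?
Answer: $- \frac{12804417}{43561} \approx -293.94$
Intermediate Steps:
$V = \frac{43561}{83689}$ ($V = \left(-43561\right) \left(- \frac{1}{83689}\right) = \frac{43561}{83689} \approx 0.52051$)
$H = - \frac{43561}{83689}$ ($H = \left(-1\right) \frac{43561}{83689} = - \frac{43561}{83689} \approx -0.52051$)
$\frac{c{\left(153,a \right)}}{H} = \frac{153}{- \frac{43561}{83689}} = 153 \left(- \frac{83689}{43561}\right) = - \frac{12804417}{43561}$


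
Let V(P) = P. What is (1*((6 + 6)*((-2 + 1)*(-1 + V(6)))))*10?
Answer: -600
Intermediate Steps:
(1*((6 + 6)*((-2 + 1)*(-1 + V(6)))))*10 = (1*((6 + 6)*((-2 + 1)*(-1 + 6))))*10 = (1*(12*(-1*5)))*10 = (1*(12*(-5)))*10 = (1*(-60))*10 = -60*10 = -600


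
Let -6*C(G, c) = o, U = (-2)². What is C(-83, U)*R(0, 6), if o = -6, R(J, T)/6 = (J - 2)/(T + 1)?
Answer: -12/7 ≈ -1.7143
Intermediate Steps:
R(J, T) = 6*(-2 + J)/(1 + T) (R(J, T) = 6*((J - 2)/(T + 1)) = 6*((-2 + J)/(1 + T)) = 6*(-2 + J)/(1 + T))
U = 4
C(G, c) = 1 (C(G, c) = -⅙*(-6) = 1)
C(-83, U)*R(0, 6) = 1*(6*(-2 + 0)/(1 + 6)) = 1*(6*(-2)/7) = 1*(6*(⅐)*(-2)) = 1*(-12/7) = -12/7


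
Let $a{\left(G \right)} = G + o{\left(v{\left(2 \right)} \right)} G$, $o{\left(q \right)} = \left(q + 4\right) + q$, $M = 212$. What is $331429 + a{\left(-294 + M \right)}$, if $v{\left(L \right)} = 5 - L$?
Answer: $330527$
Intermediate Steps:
$o{\left(q \right)} = 4 + 2 q$ ($o{\left(q \right)} = \left(4 + q\right) + q = 4 + 2 q$)
$a{\left(G \right)} = 11 G$ ($a{\left(G \right)} = G + \left(4 + 2 \left(5 - 2\right)\right) G = G + \left(4 + 2 \cdot 3\right) G = G + \left(4 + 6\right) G = G + 10 G = 11 G$)
$331429 + a{\left(-294 + M \right)} = 331429 + 11 \left(-294 + 212\right) = 331429 + 11 \left(-82\right) = 331429 - 902 = 330527$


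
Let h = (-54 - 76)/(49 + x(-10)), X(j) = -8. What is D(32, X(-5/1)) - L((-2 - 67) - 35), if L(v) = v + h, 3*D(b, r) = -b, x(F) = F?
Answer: 290/3 ≈ 96.667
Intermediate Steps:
D(b, r) = -b/3 (D(b, r) = (-b)/3 = -b/3)
h = -10/3 (h = (-54 - 76)/(49 - 10) = -130/39 = -130*1/39 = -10/3 ≈ -3.3333)
L(v) = -10/3 + v (L(v) = v - 10/3 = -10/3 + v)
D(32, X(-5/1)) - L((-2 - 67) - 35) = -⅓*32 - (-10/3 + ((-2 - 67) - 35)) = -32/3 - (-10/3 + (-69 - 35)) = -32/3 - (-10/3 - 104) = -32/3 - 1*(-322/3) = -32/3 + 322/3 = 290/3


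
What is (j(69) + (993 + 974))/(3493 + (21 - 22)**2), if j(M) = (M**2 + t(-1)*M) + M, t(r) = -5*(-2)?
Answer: 7487/3494 ≈ 2.1428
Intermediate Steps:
t(r) = 10
j(M) = M**2 + 11*M (j(M) = (M**2 + 10*M) + M = M**2 + 11*M)
(j(69) + (993 + 974))/(3493 + (21 - 22)**2) = (69*(11 + 69) + (993 + 974))/(3493 + (21 - 22)**2) = (69*80 + 1967)/(3493 + (-1)**2) = (5520 + 1967)/(3493 + 1) = 7487/3494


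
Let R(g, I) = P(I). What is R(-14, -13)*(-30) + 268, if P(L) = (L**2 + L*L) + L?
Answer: -9482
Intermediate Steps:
P(L) = L + 2*L**2 (P(L) = (L**2 + L**2) + L = 2*L**2 + L = L + 2*L**2)
R(g, I) = I*(1 + 2*I)
R(-14, -13)*(-30) + 268 = -13*(1 + 2*(-13))*(-30) + 268 = -13*(1 - 26)*(-30) + 268 = -13*(-25)*(-30) + 268 = 325*(-30) + 268 = -9750 + 268 = -9482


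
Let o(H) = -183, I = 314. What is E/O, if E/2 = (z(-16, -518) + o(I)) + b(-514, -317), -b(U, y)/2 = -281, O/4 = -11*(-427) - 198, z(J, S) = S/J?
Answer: 3291/71984 ≈ 0.045718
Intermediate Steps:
O = 17996 (O = 4*(-11*(-427) - 198) = 4*(4697 - 198) = 4*4499 = 17996)
b(U, y) = 562 (b(U, y) = -2*(-281) = 562)
E = 3291/4 (E = 2*((-518/(-16) - 183) + 562) = 2*((-518*(-1/16) - 183) + 562) = 2*((259/8 - 183) + 562) = 2*(-1205/8 + 562) = 2*(3291/8) = 3291/4 ≈ 822.75)
E/O = (3291/4)/17996 = (3291/4)*(1/17996) = 3291/71984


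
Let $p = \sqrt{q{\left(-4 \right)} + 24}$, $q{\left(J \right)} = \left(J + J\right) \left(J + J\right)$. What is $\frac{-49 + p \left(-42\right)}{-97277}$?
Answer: $\frac{49}{97277} + \frac{84 \sqrt{22}}{97277} \approx 0.004554$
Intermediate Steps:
$q{\left(J \right)} = 4 J^{2}$ ($q{\left(J \right)} = 2 J 2 J = 4 J^{2}$)
$p = 2 \sqrt{22}$ ($p = \sqrt{4 \left(-4\right)^{2} + 24} = \sqrt{4 \cdot 16 + 24} = \sqrt{64 + 24} = \sqrt{88} = 2 \sqrt{22} \approx 9.3808$)
$\frac{-49 + p \left(-42\right)}{-97277} = \frac{-49 + 2 \sqrt{22} \left(-42\right)}{-97277} = \left(-49 - 84 \sqrt{22}\right) \left(- \frac{1}{97277}\right) = \frac{49}{97277} + \frac{84 \sqrt{22}}{97277}$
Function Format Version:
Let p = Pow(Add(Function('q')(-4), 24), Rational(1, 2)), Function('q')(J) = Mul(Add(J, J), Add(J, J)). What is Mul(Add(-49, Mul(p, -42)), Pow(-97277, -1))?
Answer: Add(Rational(49, 97277), Mul(Rational(84, 97277), Pow(22, Rational(1, 2)))) ≈ 0.0045540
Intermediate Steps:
Function('q')(J) = Mul(4, Pow(J, 2)) (Function('q')(J) = Mul(Mul(2, J), Mul(2, J)) = Mul(4, Pow(J, 2)))
p = Mul(2, Pow(22, Rational(1, 2))) (p = Pow(Add(Mul(4, Pow(-4, 2)), 24), Rational(1, 2)) = Pow(Add(Mul(4, 16), 24), Rational(1, 2)) = Pow(Add(64, 24), Rational(1, 2)) = Pow(88, Rational(1, 2)) = Mul(2, Pow(22, Rational(1, 2))) ≈ 9.3808)
Mul(Add(-49, Mul(p, -42)), Pow(-97277, -1)) = Mul(Add(-49, Mul(Mul(2, Pow(22, Rational(1, 2))), -42)), Pow(-97277, -1)) = Mul(Add(-49, Mul(-84, Pow(22, Rational(1, 2)))), Rational(-1, 97277)) = Add(Rational(49, 97277), Mul(Rational(84, 97277), Pow(22, Rational(1, 2))))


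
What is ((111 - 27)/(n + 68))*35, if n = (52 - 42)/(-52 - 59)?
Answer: 163170/3769 ≈ 43.293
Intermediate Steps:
n = -10/111 (n = 10/(-111) = 10*(-1/111) = -10/111 ≈ -0.090090)
((111 - 27)/(n + 68))*35 = ((111 - 27)/(-10/111 + 68))*35 = (84/(7538/111))*35 = (84*(111/7538))*35 = (4662/3769)*35 = 163170/3769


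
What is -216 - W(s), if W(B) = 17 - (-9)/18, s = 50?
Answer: -467/2 ≈ -233.50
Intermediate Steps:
W(B) = 35/2 (W(B) = 17 - (-9)/18 = 17 - 1*(-1/2) = 17 + 1/2 = 35/2)
-216 - W(s) = -216 - 1*35/2 = -216 - 35/2 = -467/2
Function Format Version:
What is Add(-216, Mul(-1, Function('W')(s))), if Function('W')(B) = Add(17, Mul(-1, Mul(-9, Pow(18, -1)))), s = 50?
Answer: Rational(-467, 2) ≈ -233.50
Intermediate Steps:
Function('W')(B) = Rational(35, 2) (Function('W')(B) = Add(17, Mul(-1, Mul(-9, Rational(1, 18)))) = Add(17, Mul(-1, Rational(-1, 2))) = Add(17, Rational(1, 2)) = Rational(35, 2))
Add(-216, Mul(-1, Function('W')(s))) = Add(-216, Mul(-1, Rational(35, 2))) = Add(-216, Rational(-35, 2)) = Rational(-467, 2)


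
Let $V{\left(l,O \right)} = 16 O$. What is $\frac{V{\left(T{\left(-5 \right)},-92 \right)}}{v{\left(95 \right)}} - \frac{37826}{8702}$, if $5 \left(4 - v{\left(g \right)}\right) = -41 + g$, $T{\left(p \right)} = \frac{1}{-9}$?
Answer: $\frac{15690159}{73967} \approx 212.12$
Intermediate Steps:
$T{\left(p \right)} = - \frac{1}{9}$
$v{\left(g \right)} = \frac{61}{5} - \frac{g}{5}$ ($v{\left(g \right)} = 4 - \frac{-41 + g}{5} = 4 - \left(- \frac{41}{5} + \frac{g}{5}\right) = \frac{61}{5} - \frac{g}{5}$)
$\frac{V{\left(T{\left(-5 \right)},-92 \right)}}{v{\left(95 \right)}} - \frac{37826}{8702} = \frac{16 \left(-92\right)}{\frac{61}{5} - 19} - \frac{37826}{8702} = - \frac{1472}{\frac{61}{5} - 19} - \frac{18913}{4351} = - \frac{1472}{- \frac{34}{5}} - \frac{18913}{4351} = \left(-1472\right) \left(- \frac{5}{34}\right) - \frac{18913}{4351} = \frac{3680}{17} - \frac{18913}{4351} = \frac{15690159}{73967}$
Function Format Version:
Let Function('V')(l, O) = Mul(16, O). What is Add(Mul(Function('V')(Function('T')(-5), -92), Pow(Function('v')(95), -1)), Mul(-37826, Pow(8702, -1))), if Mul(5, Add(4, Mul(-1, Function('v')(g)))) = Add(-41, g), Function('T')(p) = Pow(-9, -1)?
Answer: Rational(15690159, 73967) ≈ 212.12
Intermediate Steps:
Function('T')(p) = Rational(-1, 9)
Function('v')(g) = Add(Rational(61, 5), Mul(Rational(-1, 5), g)) (Function('v')(g) = Add(4, Mul(Rational(-1, 5), Add(-41, g))) = Add(4, Add(Rational(41, 5), Mul(Rational(-1, 5), g))) = Add(Rational(61, 5), Mul(Rational(-1, 5), g)))
Add(Mul(Function('V')(Function('T')(-5), -92), Pow(Function('v')(95), -1)), Mul(-37826, Pow(8702, -1))) = Add(Mul(Mul(16, -92), Pow(Add(Rational(61, 5), Mul(Rational(-1, 5), 95)), -1)), Mul(-37826, Pow(8702, -1))) = Add(Mul(-1472, Pow(Add(Rational(61, 5), -19), -1)), Mul(-37826, Rational(1, 8702))) = Add(Mul(-1472, Pow(Rational(-34, 5), -1)), Rational(-18913, 4351)) = Add(Mul(-1472, Rational(-5, 34)), Rational(-18913, 4351)) = Add(Rational(3680, 17), Rational(-18913, 4351)) = Rational(15690159, 73967)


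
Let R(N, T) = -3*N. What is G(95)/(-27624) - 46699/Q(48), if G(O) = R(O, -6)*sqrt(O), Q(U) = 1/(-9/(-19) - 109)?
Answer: 96293338/19 + 95*sqrt(95)/9208 ≈ 5.0681e+6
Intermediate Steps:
Q(U) = -19/2062 (Q(U) = 1/(-9*(-1/19) - 109) = 1/(9/19 - 109) = 1/(-2062/19) = -19/2062)
G(O) = -3*O**(3/2) (G(O) = (-3*O)*sqrt(O) = -3*O**(3/2))
G(95)/(-27624) - 46699/Q(48) = -285*sqrt(95)/(-27624) - 46699/(-19/2062) = -285*sqrt(95)*(-1/27624) - 46699*(-2062/19) = -285*sqrt(95)*(-1/27624) + 96293338/19 = 95*sqrt(95)/9208 + 96293338/19 = 96293338/19 + 95*sqrt(95)/9208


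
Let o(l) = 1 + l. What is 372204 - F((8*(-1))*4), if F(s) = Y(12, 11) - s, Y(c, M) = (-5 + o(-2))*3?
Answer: 372190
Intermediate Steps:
Y(c, M) = -18 (Y(c, M) = (-5 + (1 - 2))*3 = (-5 - 1)*3 = -6*3 = -18)
F(s) = -18 - s
372204 - F((8*(-1))*4) = 372204 - (-18 - 8*(-1)*4) = 372204 - (-18 - (-8)*4) = 372204 - (-18 - 1*(-32)) = 372204 - (-18 + 32) = 372204 - 1*14 = 372204 - 14 = 372190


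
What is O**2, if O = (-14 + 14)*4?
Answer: 0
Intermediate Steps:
O = 0 (O = 0*4 = 0)
O**2 = 0**2 = 0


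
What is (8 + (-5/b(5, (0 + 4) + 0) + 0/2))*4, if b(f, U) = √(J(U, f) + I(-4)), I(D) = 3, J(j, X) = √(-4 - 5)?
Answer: 32 - 20*√3/(3*√(1 + I)) ≈ 23.029 + 3.7158*I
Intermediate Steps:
J(j, X) = 3*I (J(j, X) = √(-9) = 3*I)
b(f, U) = √(3 + 3*I) (b(f, U) = √(3*I + 3) = √(3 + 3*I))
(8 + (-5/b(5, (0 + 4) + 0) + 0/2))*4 = (8 + (-5/√(3 + 3*I) + 0/2))*4 = (8 + (-5/√(3 + 3*I) + 0*(½)))*4 = (8 + (-5/√(3 + 3*I) + 0))*4 = (8 - 5/√(3 + 3*I))*4 = 32 - 20/√(3 + 3*I)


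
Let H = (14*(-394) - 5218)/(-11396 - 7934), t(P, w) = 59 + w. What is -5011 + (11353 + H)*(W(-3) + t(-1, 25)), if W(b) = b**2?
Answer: 10156655101/9665 ≈ 1.0509e+6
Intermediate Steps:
H = 5367/9665 (H = (-5516 - 5218)/(-19330) = -10734*(-1/19330) = 5367/9665 ≈ 0.55530)
-5011 + (11353 + H)*(W(-3) + t(-1, 25)) = -5011 + (11353 + 5367/9665)*((-3)**2 + (59 + 25)) = -5011 + 109732112*(9 + 84)/9665 = -5011 + (109732112/9665)*93 = -5011 + 10205086416/9665 = 10156655101/9665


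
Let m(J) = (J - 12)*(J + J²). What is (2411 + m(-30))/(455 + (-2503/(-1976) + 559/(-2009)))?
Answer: -135484758136/1810175663 ≈ -74.846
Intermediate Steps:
m(J) = (-12 + J)*(J + J²)
(2411 + m(-30))/(455 + (-2503/(-1976) + 559/(-2009))) = (2411 - 30*(-12 + (-30)² - 11*(-30)))/(455 + (-2503/(-1976) + 559/(-2009))) = (2411 - 30*(-12 + 900 + 330))/(455 + (-2503*(-1/1976) + 559*(-1/2009))) = (2411 - 30*1218)/(455 + (2503/1976 - 559/2009)) = (2411 - 36540)/(455 + 3923943/3969784) = -34129/1810175663/3969784 = -34129*3969784/1810175663 = -135484758136/1810175663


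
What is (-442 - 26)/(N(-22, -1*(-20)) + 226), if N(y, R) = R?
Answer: -78/41 ≈ -1.9024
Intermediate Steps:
(-442 - 26)/(N(-22, -1*(-20)) + 226) = (-442 - 26)/(-1*(-20) + 226) = -468/(20 + 226) = -468/246 = -468*1/246 = -78/41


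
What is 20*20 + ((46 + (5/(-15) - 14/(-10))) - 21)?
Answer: 6391/15 ≈ 426.07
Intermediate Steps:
20*20 + ((46 + (5/(-15) - 14/(-10))) - 21) = 400 + ((46 + (5*(-1/15) - 14*(-1/10))) - 21) = 400 + ((46 + (-1/3 + 7/5)) - 21) = 400 + ((46 + 16/15) - 21) = 400 + (706/15 - 21) = 400 + 391/15 = 6391/15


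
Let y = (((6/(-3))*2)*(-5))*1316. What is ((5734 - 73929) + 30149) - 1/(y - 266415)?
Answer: -9134654369/240095 ≈ -38046.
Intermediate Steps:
y = 26320 (y = (((6*(-1/3))*2)*(-5))*1316 = (-2*2*(-5))*1316 = -4*(-5)*1316 = 20*1316 = 26320)
((5734 - 73929) + 30149) - 1/(y - 266415) = ((5734 - 73929) + 30149) - 1/(26320 - 266415) = (-68195 + 30149) - 1/(-240095) = -38046 - 1*(-1/240095) = -38046 + 1/240095 = -9134654369/240095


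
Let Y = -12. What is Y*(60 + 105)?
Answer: -1980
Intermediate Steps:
Y*(60 + 105) = -12*(60 + 105) = -12*165 = -1980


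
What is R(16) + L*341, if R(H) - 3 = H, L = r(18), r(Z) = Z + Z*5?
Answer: 36847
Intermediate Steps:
r(Z) = 6*Z (r(Z) = Z + 5*Z = 6*Z)
L = 108 (L = 6*18 = 108)
R(H) = 3 + H
R(16) + L*341 = (3 + 16) + 108*341 = 19 + 36828 = 36847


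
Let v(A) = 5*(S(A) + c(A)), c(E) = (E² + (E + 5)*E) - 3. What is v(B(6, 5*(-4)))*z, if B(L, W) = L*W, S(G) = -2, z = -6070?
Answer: -855718250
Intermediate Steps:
c(E) = -3 + E² + E*(5 + E) (c(E) = (E² + (5 + E)*E) - 3 = (E² + E*(5 + E)) - 3 = -3 + E² + E*(5 + E))
v(A) = -25 + 10*A² + 25*A (v(A) = 5*(-2 + (-3 + 2*A² + 5*A)) = 5*(-5 + 2*A² + 5*A) = -25 + 10*A² + 25*A)
v(B(6, 5*(-4)))*z = (-25 + 10*(6*(5*(-4)))² + 25*(6*(5*(-4))))*(-6070) = (-25 + 10*(6*(-20))² + 25*(6*(-20)))*(-6070) = (-25 + 10*(-120)² + 25*(-120))*(-6070) = (-25 + 10*14400 - 3000)*(-6070) = (-25 + 144000 - 3000)*(-6070) = 140975*(-6070) = -855718250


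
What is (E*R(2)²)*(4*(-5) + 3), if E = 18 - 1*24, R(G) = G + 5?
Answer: 4998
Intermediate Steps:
R(G) = 5 + G
E = -6 (E = 18 - 24 = -6)
(E*R(2)²)*(4*(-5) + 3) = (-6*(5 + 2)²)*(4*(-5) + 3) = (-6*7²)*(-20 + 3) = -6*49*(-17) = -294*(-17) = 4998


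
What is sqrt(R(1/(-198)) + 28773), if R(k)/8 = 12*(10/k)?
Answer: 3*I*sqrt(17923) ≈ 401.63*I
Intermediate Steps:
R(k) = 960/k (R(k) = 8*(12*(10/k)) = 8*(120/k) = 960/k)
sqrt(R(1/(-198)) + 28773) = sqrt(960/(1/(-198)) + 28773) = sqrt(960/(-1/198) + 28773) = sqrt(960*(-198) + 28773) = sqrt(-190080 + 28773) = sqrt(-161307) = 3*I*sqrt(17923)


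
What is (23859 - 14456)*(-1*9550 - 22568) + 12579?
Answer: -301992975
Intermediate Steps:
(23859 - 14456)*(-1*9550 - 22568) + 12579 = 9403*(-9550 - 22568) + 12579 = 9403*(-32118) + 12579 = -302005554 + 12579 = -301992975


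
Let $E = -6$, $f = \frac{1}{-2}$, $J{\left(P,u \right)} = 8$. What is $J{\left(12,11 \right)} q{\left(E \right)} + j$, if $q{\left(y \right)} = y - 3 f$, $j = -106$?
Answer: $-142$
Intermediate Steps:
$f = - \frac{1}{2} \approx -0.5$
$q{\left(y \right)} = \frac{3}{2} + y$ ($q{\left(y \right)} = y - - \frac{3}{2} = y + \frac{3}{2} = \frac{3}{2} + y$)
$J{\left(12,11 \right)} q{\left(E \right)} + j = 8 \left(\frac{3}{2} - 6\right) - 106 = 8 \left(- \frac{9}{2}\right) - 106 = -36 - 106 = -142$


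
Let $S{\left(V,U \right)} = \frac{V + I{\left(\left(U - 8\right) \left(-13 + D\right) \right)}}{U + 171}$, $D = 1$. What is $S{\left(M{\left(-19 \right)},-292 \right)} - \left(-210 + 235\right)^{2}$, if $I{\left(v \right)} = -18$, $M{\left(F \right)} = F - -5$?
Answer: $- \frac{75593}{121} \approx -624.74$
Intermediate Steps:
$M{\left(F \right)} = 5 + F$ ($M{\left(F \right)} = F + 5 = 5 + F$)
$S{\left(V,U \right)} = \frac{-18 + V}{171 + U}$ ($S{\left(V,U \right)} = \frac{V - 18}{U + 171} = \frac{-18 + V}{171 + U}$)
$S{\left(M{\left(-19 \right)},-292 \right)} - \left(-210 + 235\right)^{2} = \frac{-18 + \left(5 - 19\right)}{171 - 292} - \left(-210 + 235\right)^{2} = \frac{-18 - 14}{-121} - 25^{2} = \left(- \frac{1}{121}\right) \left(-32\right) - 625 = \frac{32}{121} - 625 = - \frac{75593}{121}$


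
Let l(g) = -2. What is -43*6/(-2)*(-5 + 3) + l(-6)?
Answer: -260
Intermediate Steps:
-43*6/(-2)*(-5 + 3) + l(-6) = -43*6/(-2)*(-5 + 3) - 2 = -43*6*(-1/2)*(-2) - 2 = -(-129)*(-2) - 2 = -43*6 - 2 = -258 - 2 = -260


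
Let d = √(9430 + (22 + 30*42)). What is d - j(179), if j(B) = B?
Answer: -179 + 2*√2678 ≈ -75.501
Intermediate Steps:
d = 2*√2678 (d = √(9430 + (22 + 1260)) = √(9430 + 1282) = √10712 = 2*√2678 ≈ 103.50)
d - j(179) = 2*√2678 - 1*179 = 2*√2678 - 179 = -179 + 2*√2678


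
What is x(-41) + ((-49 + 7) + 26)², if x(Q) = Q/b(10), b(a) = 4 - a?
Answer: 1577/6 ≈ 262.83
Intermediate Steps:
x(Q) = -Q/6 (x(Q) = Q/(4 - 1*10) = Q/(4 - 10) = Q/(-6) = Q*(-⅙) = -Q/6)
x(-41) + ((-49 + 7) + 26)² = -⅙*(-41) + ((-49 + 7) + 26)² = 41/6 + (-42 + 26)² = 41/6 + (-16)² = 41/6 + 256 = 1577/6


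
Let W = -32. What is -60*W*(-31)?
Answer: -59520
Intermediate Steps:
-60*W*(-31) = -60*(-32)*(-31) = 1920*(-31) = -59520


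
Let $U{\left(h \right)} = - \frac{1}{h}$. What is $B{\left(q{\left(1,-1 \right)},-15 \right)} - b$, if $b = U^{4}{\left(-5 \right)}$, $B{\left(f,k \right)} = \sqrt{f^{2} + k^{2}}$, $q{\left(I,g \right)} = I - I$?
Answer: $\frac{9374}{625} \approx 14.998$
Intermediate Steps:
$q{\left(I,g \right)} = 0$
$b = \frac{1}{625}$ ($b = \left(- \frac{1}{-5}\right)^{4} = \left(\left(-1\right) \left(- \frac{1}{5}\right)\right)^{4} = \left(\frac{1}{5}\right)^{4} = \frac{1}{625} \approx 0.0016$)
$B{\left(q{\left(1,-1 \right)},-15 \right)} - b = \sqrt{0^{2} + \left(-15\right)^{2}} - \frac{1}{625} = \sqrt{0 + 225} - \frac{1}{625} = \sqrt{225} - \frac{1}{625} = 15 - \frac{1}{625} = \frac{9374}{625}$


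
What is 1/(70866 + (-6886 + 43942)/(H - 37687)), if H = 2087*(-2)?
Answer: 41861/2966484570 ≈ 1.4111e-5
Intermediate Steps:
H = -4174
1/(70866 + (-6886 + 43942)/(H - 37687)) = 1/(70866 + (-6886 + 43942)/(-4174 - 37687)) = 1/(70866 + 37056/(-41861)) = 1/(70866 + 37056*(-1/41861)) = 1/(70866 - 37056/41861) = 1/(2966484570/41861) = 41861/2966484570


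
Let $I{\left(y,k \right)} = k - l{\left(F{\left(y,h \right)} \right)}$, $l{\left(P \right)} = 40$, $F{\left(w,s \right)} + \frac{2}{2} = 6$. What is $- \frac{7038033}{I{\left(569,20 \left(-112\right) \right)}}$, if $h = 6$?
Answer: $\frac{2346011}{760} \approx 3086.9$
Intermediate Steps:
$F{\left(w,s \right)} = 5$ ($F{\left(w,s \right)} = -1 + 6 = 5$)
$I{\left(y,k \right)} = -40 + k$ ($I{\left(y,k \right)} = k - 40 = -40 + k$)
$- \frac{7038033}{I{\left(569,20 \left(-112\right) \right)}} = - \frac{7038033}{-40 + 20 \left(-112\right)} = - \frac{7038033}{-40 - 2240} = - \frac{7038033}{-2280} = \left(-7038033\right) \left(- \frac{1}{2280}\right) = \frac{2346011}{760}$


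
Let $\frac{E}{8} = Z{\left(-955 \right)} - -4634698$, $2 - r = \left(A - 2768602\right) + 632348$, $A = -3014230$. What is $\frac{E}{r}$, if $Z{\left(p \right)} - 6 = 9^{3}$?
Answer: $\frac{1685612}{234113} \approx 7.2$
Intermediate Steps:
$Z{\left(p \right)} = 735$ ($Z{\left(p \right)} = 6 + 9^{3} = 6 + 729 = 735$)
$r = 5150486$ ($r = 2 - \left(\left(-3014230 - 2768602\right) + 632348\right) = 2 - \left(-5782832 + 632348\right) = 2 - -5150484 = 2 + 5150484 = 5150486$)
$E = 37083464$ ($E = 8 \left(735 - -4634698\right) = 8 \left(735 + 4634698\right) = 8 \cdot 4635433 = 37083464$)
$\frac{E}{r} = \frac{37083464}{5150486} = 37083464 \cdot \frac{1}{5150486} = \frac{1685612}{234113}$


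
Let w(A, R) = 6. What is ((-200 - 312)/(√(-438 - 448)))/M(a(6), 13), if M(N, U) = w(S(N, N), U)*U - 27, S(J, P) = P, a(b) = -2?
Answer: 256*I*√886/22593 ≈ 0.33727*I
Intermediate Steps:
M(N, U) = -27 + 6*U (M(N, U) = 6*U - 27 = -27 + 6*U)
((-200 - 312)/(√(-438 - 448)))/M(a(6), 13) = ((-200 - 312)/(√(-438 - 448)))/(-27 + 6*13) = (-512*(-I*√886/886))/(-27 + 78) = -512*(-I*√886/886)/51 = -(-256)*I*√886/443*(1/51) = (256*I*√886/443)*(1/51) = 256*I*√886/22593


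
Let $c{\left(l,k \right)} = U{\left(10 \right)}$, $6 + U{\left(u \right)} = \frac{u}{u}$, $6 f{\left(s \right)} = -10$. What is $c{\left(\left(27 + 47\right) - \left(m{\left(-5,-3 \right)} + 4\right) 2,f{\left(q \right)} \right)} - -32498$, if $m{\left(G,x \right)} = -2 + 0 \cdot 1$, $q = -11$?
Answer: $32493$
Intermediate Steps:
$m{\left(G,x \right)} = -2$ ($m{\left(G,x \right)} = -2 + 0 = -2$)
$f{\left(s \right)} = - \frac{5}{3}$ ($f{\left(s \right)} = \frac{1}{6} \left(-10\right) = - \frac{5}{3}$)
$U{\left(u \right)} = -5$ ($U{\left(u \right)} = -6 + \frac{u}{u} = -6 + 1 = -5$)
$c{\left(l,k \right)} = -5$
$c{\left(\left(27 + 47\right) - \left(m{\left(-5,-3 \right)} + 4\right) 2,f{\left(q \right)} \right)} - -32498 = -5 - -32498 = -5 + 32498 = 32493$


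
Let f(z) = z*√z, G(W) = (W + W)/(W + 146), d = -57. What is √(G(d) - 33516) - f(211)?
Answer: -211*√211 + I*√265490382/89 ≈ -3065.0 + 183.08*I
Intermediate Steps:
G(W) = 2*W/(146 + W) (G(W) = (2*W)/(146 + W) = 2*W/(146 + W))
f(z) = z^(3/2)
√(G(d) - 33516) - f(211) = √(2*(-57)/(146 - 57) - 33516) - 211^(3/2) = √(2*(-57)/89 - 33516) - 211*√211 = √(2*(-57)*(1/89) - 33516) - 211*√211 = √(-114/89 - 33516) - 211*√211 = √(-2983038/89) - 211*√211 = I*√265490382/89 - 211*√211 = -211*√211 + I*√265490382/89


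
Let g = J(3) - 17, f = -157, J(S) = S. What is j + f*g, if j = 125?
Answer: 2323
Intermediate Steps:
g = -14 (g = 3 - 17 = -14)
j + f*g = 125 - 157*(-14) = 125 + 2198 = 2323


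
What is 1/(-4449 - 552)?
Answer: -1/5001 ≈ -0.00019996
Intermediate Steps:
1/(-4449 - 552) = 1/(-5001) = -1/5001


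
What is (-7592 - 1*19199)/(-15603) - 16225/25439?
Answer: 428377574/396924717 ≈ 1.0792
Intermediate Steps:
(-7592 - 1*19199)/(-15603) - 16225/25439 = (-7592 - 19199)*(-1/15603) - 16225*1/25439 = -26791*(-1/15603) - 16225/25439 = 26791/15603 - 16225/25439 = 428377574/396924717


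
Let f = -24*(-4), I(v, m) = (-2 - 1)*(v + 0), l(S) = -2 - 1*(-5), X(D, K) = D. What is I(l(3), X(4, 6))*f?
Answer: -864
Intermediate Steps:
l(S) = 3 (l(S) = -2 + 5 = 3)
I(v, m) = -3*v
f = 96
I(l(3), X(4, 6))*f = -3*3*96 = -9*96 = -864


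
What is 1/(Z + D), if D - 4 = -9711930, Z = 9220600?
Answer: -1/491326 ≈ -2.0353e-6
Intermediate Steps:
D = -9711926 (D = 4 - 9711930 = -9711926)
1/(Z + D) = 1/(9220600 - 9711926) = 1/(-491326) = -1/491326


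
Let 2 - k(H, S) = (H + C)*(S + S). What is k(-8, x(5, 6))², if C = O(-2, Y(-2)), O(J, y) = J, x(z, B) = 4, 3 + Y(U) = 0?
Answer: 6724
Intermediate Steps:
Y(U) = -3 (Y(U) = -3 + 0 = -3)
C = -2
k(H, S) = 2 - 2*S*(-2 + H) (k(H, S) = 2 - (H - 2)*(S + S) = 2 - (-2 + H)*2*S = 2 - 2*S*(-2 + H))
k(-8, x(5, 6))² = (2 + 4*4 - 2*(-8)*4)² = (2 + 16 + 64)² = 82² = 6724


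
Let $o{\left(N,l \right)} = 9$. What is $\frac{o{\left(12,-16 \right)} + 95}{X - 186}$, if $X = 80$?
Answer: $- \frac{52}{53} \approx -0.98113$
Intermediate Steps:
$\frac{o{\left(12,-16 \right)} + 95}{X - 186} = \frac{9 + 95}{80 - 186} = \frac{104}{-106} = 104 \left(- \frac{1}{106}\right) = - \frac{52}{53}$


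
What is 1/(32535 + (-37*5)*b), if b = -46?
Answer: 1/41045 ≈ 2.4364e-5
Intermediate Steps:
1/(32535 + (-37*5)*b) = 1/(32535 - 37*5*(-46)) = 1/(32535 - 185*(-46)) = 1/(32535 + 8510) = 1/41045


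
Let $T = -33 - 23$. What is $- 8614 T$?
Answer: $482384$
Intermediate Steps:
$T = -56$
$- 8614 T = \left(-8614\right) \left(-56\right) = 482384$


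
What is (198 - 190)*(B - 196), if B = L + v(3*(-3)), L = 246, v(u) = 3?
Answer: 424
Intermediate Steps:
B = 249 (B = 246 + 3 = 249)
(198 - 190)*(B - 196) = (198 - 190)*(249 - 196) = 8*53 = 424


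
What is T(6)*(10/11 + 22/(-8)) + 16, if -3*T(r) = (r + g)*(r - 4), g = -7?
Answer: 325/22 ≈ 14.773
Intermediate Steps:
T(r) = -(-7 + r)*(-4 + r)/3 (T(r) = -(r - 7)*(r - 4)/3 = -(-7 + r)*(-4 + r)/3)
T(6)*(10/11 + 22/(-8)) + 16 = (-28/3 - 1/3*6**2 + (11/3)*6)*(10/11 + 22/(-8)) + 16 = (-28/3 - 1/3*36 + 22)*(10*(1/11) + 22*(-1/8)) + 16 = (-28/3 - 12 + 22)*(10/11 - 11/4) + 16 = (2/3)*(-81/44) + 16 = -27/22 + 16 = 325/22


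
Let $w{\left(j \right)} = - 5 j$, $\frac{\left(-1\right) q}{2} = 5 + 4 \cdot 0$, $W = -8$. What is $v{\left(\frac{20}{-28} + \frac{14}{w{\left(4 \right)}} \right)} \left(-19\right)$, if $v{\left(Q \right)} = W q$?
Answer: $-1520$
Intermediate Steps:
$q = -10$ ($q = - 2 \left(5 + 4 \cdot 0\right) = - 2 \left(5 + 0\right) = \left(-2\right) 5 = -10$)
$v{\left(Q \right)} = 80$ ($v{\left(Q \right)} = \left(-8\right) \left(-10\right) = 80$)
$v{\left(\frac{20}{-28} + \frac{14}{w{\left(4 \right)}} \right)} \left(-19\right) = 80 \left(-19\right) = -1520$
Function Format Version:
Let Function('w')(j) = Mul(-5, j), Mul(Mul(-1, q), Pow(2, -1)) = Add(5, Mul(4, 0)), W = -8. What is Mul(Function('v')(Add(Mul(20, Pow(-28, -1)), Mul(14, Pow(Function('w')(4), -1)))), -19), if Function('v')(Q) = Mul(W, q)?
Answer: -1520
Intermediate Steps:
q = -10 (q = Mul(-2, Add(5, Mul(4, 0))) = Mul(-2, Add(5, 0)) = Mul(-2, 5) = -10)
Function('v')(Q) = 80 (Function('v')(Q) = Mul(-8, -10) = 80)
Mul(Function('v')(Add(Mul(20, Pow(-28, -1)), Mul(14, Pow(Function('w')(4), -1)))), -19) = Mul(80, -19) = -1520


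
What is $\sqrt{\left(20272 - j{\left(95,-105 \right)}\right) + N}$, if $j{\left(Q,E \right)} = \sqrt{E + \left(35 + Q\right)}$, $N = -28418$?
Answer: $i \sqrt{8151} \approx 90.283 i$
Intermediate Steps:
$j{\left(Q,E \right)} = \sqrt{35 + E + Q}$
$\sqrt{\left(20272 - j{\left(95,-105 \right)}\right) + N} = \sqrt{\left(20272 - \sqrt{35 - 105 + 95}\right) - 28418} = \sqrt{\left(20272 - \sqrt{25}\right) - 28418} = \sqrt{\left(20272 - 5\right) - 28418} = \sqrt{20267 - 28418} = \sqrt{-8151} = i \sqrt{8151}$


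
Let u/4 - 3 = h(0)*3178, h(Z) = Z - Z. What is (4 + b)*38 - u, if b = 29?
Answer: 1242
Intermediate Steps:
h(Z) = 0
u = 12 (u = 12 + 4*(0*3178) = 12 + 4*0 = 12 + 0 = 12)
(4 + b)*38 - u = (4 + 29)*38 - 1*12 = 33*38 - 12 = 1254 - 12 = 1242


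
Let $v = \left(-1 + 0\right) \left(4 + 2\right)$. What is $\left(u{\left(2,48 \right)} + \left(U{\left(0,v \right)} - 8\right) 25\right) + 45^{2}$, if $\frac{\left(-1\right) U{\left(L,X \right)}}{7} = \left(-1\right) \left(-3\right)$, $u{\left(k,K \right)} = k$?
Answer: $1302$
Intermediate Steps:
$v = -6$ ($v = \left(-1\right) 6 = -6$)
$U{\left(L,X \right)} = -21$ ($U{\left(L,X \right)} = - 7 \left(\left(-1\right) \left(-3\right)\right) = \left(-7\right) 3 = -21$)
$\left(u{\left(2,48 \right)} + \left(U{\left(0,v \right)} - 8\right) 25\right) + 45^{2} = \left(2 + \left(-21 - 8\right) 25\right) + 45^{2} = \left(2 + \left(-21 - 8\right) 25\right) + 2025 = \left(2 - 725\right) + 2025 = -723 + 2025 = 1302$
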